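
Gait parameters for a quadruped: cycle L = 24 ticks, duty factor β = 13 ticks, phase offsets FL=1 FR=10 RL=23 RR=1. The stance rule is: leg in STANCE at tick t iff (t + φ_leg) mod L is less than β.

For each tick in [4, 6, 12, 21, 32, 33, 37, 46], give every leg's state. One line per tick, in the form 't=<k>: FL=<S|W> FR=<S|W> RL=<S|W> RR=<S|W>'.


t=4: phase=(5,14,3,5) vs β=13 → FL=S FR=W RL=S RR=S
t=6: phase=(7,16,5,7) vs β=13 → FL=S FR=W RL=S RR=S
t=12: phase=(13,22,11,13) vs β=13 → FL=W FR=W RL=S RR=W
t=21: phase=(22,7,20,22) vs β=13 → FL=W FR=S RL=W RR=W
t=32: phase=(9,18,7,9) vs β=13 → FL=S FR=W RL=S RR=S
t=33: phase=(10,19,8,10) vs β=13 → FL=S FR=W RL=S RR=S
t=37: phase=(14,23,12,14) vs β=13 → FL=W FR=W RL=S RR=W
t=46: phase=(23,8,21,23) vs β=13 → FL=W FR=S RL=W RR=W

t=4: FL=S FR=W RL=S RR=S
t=6: FL=S FR=W RL=S RR=S
t=12: FL=W FR=W RL=S RR=W
t=21: FL=W FR=S RL=W RR=W
t=32: FL=S FR=W RL=S RR=S
t=33: FL=S FR=W RL=S RR=S
t=37: FL=W FR=W RL=S RR=W
t=46: FL=W FR=S RL=W RR=W


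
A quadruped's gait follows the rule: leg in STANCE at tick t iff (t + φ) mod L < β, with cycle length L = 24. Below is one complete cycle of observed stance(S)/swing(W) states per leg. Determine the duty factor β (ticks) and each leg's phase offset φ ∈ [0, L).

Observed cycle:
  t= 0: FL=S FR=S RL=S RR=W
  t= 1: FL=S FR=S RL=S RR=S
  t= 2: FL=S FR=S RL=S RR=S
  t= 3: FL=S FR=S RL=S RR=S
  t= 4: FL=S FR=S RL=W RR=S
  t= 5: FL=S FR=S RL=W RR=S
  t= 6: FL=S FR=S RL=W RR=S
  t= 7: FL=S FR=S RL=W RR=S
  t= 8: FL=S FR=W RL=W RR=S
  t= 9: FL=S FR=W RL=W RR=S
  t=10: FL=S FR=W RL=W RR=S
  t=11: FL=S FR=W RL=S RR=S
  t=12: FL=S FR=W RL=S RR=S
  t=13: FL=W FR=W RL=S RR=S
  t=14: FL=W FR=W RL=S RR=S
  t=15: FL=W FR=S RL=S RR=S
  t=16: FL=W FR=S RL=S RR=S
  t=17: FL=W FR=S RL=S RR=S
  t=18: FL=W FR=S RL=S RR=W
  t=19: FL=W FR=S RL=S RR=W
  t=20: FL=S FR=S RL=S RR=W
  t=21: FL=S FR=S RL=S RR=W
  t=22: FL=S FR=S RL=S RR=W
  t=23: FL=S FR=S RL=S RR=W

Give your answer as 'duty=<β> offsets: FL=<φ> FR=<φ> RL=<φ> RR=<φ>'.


duty β = stance ticks per leg = 17
FL: stance ticks = 17; W→S at t=20 → φ=4
FR: stance ticks = 17; W→S at t=15 → φ=9
RL: stance ticks = 17; W→S at t=11 → φ=13
RR: stance ticks = 17; W→S at t=1 → φ=23

duty=17 offsets: FL=4 FR=9 RL=13 RR=23


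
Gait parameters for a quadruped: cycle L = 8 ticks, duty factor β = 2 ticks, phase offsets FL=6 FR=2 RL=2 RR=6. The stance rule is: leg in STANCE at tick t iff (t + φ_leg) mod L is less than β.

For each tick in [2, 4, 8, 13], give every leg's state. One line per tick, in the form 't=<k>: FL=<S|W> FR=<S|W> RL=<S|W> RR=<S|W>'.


t=2: FL=S FR=W RL=W RR=S
t=4: FL=W FR=W RL=W RR=W
t=8: FL=W FR=W RL=W RR=W
t=13: FL=W FR=W RL=W RR=W

t=2: phase=(0,4,4,0) vs β=2 → FL=S FR=W RL=W RR=S
t=4: phase=(2,6,6,2) vs β=2 → FL=W FR=W RL=W RR=W
t=8: phase=(6,2,2,6) vs β=2 → FL=W FR=W RL=W RR=W
t=13: phase=(3,7,7,3) vs β=2 → FL=W FR=W RL=W RR=W


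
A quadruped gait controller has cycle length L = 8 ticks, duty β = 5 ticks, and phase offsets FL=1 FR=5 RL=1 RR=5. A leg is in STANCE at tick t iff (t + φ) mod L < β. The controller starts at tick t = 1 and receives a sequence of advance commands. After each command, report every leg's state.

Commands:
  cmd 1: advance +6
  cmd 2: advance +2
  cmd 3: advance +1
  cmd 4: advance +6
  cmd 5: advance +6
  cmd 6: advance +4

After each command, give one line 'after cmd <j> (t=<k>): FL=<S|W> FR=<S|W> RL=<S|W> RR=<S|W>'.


start t=1: FL=S FR=W RL=S RR=W
cmd 1: advance +6 → t=7, phase=(0,4,0,4) → FL=S FR=S RL=S RR=S
cmd 2: advance +2 → t=9, phase=(2,6,2,6) → FL=S FR=W RL=S RR=W
cmd 3: advance +1 → t=10, phase=(3,7,3,7) → FL=S FR=W RL=S RR=W
cmd 4: advance +6 → t=16, phase=(1,5,1,5) → FL=S FR=W RL=S RR=W
cmd 5: advance +6 → t=22, phase=(7,3,7,3) → FL=W FR=S RL=W RR=S
cmd 6: advance +4 → t=26, phase=(3,7,3,7) → FL=S FR=W RL=S RR=W

after cmd 1 (t=7): FL=S FR=S RL=S RR=S
after cmd 2 (t=9): FL=S FR=W RL=S RR=W
after cmd 3 (t=10): FL=S FR=W RL=S RR=W
after cmd 4 (t=16): FL=S FR=W RL=S RR=W
after cmd 5 (t=22): FL=W FR=S RL=W RR=S
after cmd 6 (t=26): FL=S FR=W RL=S RR=W


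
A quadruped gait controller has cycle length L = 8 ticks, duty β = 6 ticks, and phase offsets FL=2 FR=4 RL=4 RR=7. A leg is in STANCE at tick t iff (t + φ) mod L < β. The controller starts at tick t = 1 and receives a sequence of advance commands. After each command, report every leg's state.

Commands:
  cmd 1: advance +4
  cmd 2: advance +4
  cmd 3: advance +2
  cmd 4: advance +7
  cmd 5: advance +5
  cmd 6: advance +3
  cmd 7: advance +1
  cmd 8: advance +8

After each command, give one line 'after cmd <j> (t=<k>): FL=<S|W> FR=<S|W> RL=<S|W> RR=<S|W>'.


start t=1: FL=S FR=S RL=S RR=S
cmd 1: advance +4 → t=5, phase=(7,1,1,4) → FL=W FR=S RL=S RR=S
cmd 2: advance +4 → t=9, phase=(3,5,5,0) → FL=S FR=S RL=S RR=S
cmd 3: advance +2 → t=11, phase=(5,7,7,2) → FL=S FR=W RL=W RR=S
cmd 4: advance +7 → t=18, phase=(4,6,6,1) → FL=S FR=W RL=W RR=S
cmd 5: advance +5 → t=23, phase=(1,3,3,6) → FL=S FR=S RL=S RR=W
cmd 6: advance +3 → t=26, phase=(4,6,6,1) → FL=S FR=W RL=W RR=S
cmd 7: advance +1 → t=27, phase=(5,7,7,2) → FL=S FR=W RL=W RR=S
cmd 8: advance +8 → t=35, phase=(5,7,7,2) → FL=S FR=W RL=W RR=S

after cmd 1 (t=5): FL=W FR=S RL=S RR=S
after cmd 2 (t=9): FL=S FR=S RL=S RR=S
after cmd 3 (t=11): FL=S FR=W RL=W RR=S
after cmd 4 (t=18): FL=S FR=W RL=W RR=S
after cmd 5 (t=23): FL=S FR=S RL=S RR=W
after cmd 6 (t=26): FL=S FR=W RL=W RR=S
after cmd 7 (t=27): FL=S FR=W RL=W RR=S
after cmd 8 (t=35): FL=S FR=W RL=W RR=S


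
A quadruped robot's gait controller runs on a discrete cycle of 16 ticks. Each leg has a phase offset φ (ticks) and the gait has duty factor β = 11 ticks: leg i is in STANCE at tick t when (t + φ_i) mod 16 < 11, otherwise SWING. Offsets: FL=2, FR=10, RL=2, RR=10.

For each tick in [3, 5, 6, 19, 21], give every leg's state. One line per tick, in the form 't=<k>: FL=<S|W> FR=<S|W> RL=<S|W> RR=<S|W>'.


t=3: phase=(5,13,5,13) vs β=11 → FL=S FR=W RL=S RR=W
t=5: phase=(7,15,7,15) vs β=11 → FL=S FR=W RL=S RR=W
t=6: phase=(8,0,8,0) vs β=11 → FL=S FR=S RL=S RR=S
t=19: phase=(5,13,5,13) vs β=11 → FL=S FR=W RL=S RR=W
t=21: phase=(7,15,7,15) vs β=11 → FL=S FR=W RL=S RR=W

t=3: FL=S FR=W RL=S RR=W
t=5: FL=S FR=W RL=S RR=W
t=6: FL=S FR=S RL=S RR=S
t=19: FL=S FR=W RL=S RR=W
t=21: FL=S FR=W RL=S RR=W


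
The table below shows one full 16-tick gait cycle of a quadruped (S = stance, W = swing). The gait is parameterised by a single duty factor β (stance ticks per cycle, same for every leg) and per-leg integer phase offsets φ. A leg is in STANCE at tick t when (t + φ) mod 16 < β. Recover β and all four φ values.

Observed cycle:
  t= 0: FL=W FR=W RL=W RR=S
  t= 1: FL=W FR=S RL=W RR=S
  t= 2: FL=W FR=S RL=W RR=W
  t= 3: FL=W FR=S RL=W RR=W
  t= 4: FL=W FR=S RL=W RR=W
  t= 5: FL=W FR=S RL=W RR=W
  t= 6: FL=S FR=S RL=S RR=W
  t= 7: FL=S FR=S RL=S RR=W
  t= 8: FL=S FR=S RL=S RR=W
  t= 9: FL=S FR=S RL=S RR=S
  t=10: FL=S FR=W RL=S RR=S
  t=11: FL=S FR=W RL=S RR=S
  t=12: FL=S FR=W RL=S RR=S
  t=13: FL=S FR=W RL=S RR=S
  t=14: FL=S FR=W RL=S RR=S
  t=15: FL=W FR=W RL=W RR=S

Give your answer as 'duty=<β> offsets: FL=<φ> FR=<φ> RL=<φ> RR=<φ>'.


duty β = stance ticks per leg = 9
FL: stance ticks = 9; W→S at t=6 → φ=10
FR: stance ticks = 9; W→S at t=1 → φ=15
RL: stance ticks = 9; W→S at t=6 → φ=10
RR: stance ticks = 9; W→S at t=9 → φ=7

duty=9 offsets: FL=10 FR=15 RL=10 RR=7


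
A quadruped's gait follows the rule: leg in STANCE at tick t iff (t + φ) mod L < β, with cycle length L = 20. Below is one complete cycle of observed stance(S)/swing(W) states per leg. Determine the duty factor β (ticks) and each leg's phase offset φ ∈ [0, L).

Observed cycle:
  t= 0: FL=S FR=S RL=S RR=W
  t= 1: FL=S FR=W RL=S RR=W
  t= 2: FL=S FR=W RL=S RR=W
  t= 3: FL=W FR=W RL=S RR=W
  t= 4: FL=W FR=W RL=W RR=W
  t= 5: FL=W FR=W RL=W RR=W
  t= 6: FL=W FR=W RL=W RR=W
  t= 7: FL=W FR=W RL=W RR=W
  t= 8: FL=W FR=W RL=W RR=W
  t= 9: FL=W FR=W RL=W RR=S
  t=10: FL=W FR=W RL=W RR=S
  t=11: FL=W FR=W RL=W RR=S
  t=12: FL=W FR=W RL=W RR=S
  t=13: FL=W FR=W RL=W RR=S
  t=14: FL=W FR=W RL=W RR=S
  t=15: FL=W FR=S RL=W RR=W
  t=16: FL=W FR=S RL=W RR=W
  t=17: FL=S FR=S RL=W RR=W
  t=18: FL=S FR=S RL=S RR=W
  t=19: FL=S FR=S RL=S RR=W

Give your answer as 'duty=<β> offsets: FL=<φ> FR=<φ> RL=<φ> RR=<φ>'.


duty=6 offsets: FL=3 FR=5 RL=2 RR=11

duty β = stance ticks per leg = 6
FL: stance ticks = 6; W→S at t=17 → φ=3
FR: stance ticks = 6; W→S at t=15 → φ=5
RL: stance ticks = 6; W→S at t=18 → φ=2
RR: stance ticks = 6; W→S at t=9 → φ=11


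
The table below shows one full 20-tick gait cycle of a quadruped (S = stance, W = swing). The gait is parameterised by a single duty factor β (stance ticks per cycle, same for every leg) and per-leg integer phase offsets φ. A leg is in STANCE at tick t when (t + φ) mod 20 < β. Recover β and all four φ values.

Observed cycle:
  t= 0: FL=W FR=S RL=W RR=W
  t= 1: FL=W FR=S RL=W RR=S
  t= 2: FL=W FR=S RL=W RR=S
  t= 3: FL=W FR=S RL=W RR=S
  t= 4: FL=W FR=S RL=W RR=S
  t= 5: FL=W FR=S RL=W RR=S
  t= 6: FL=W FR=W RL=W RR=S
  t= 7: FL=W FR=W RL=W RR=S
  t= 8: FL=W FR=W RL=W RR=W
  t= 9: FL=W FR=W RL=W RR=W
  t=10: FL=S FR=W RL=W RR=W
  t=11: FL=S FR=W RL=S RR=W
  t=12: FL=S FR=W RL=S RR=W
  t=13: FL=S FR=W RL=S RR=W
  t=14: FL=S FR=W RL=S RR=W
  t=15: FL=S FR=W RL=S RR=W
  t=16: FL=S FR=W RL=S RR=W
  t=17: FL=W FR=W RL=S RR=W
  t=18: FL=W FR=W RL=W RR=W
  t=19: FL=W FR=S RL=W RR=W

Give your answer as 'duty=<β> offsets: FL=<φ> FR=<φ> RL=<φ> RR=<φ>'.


duty β = stance ticks per leg = 7
FL: stance ticks = 7; W→S at t=10 → φ=10
FR: stance ticks = 7; W→S at t=19 → φ=1
RL: stance ticks = 7; W→S at t=11 → φ=9
RR: stance ticks = 7; W→S at t=1 → φ=19

duty=7 offsets: FL=10 FR=1 RL=9 RR=19


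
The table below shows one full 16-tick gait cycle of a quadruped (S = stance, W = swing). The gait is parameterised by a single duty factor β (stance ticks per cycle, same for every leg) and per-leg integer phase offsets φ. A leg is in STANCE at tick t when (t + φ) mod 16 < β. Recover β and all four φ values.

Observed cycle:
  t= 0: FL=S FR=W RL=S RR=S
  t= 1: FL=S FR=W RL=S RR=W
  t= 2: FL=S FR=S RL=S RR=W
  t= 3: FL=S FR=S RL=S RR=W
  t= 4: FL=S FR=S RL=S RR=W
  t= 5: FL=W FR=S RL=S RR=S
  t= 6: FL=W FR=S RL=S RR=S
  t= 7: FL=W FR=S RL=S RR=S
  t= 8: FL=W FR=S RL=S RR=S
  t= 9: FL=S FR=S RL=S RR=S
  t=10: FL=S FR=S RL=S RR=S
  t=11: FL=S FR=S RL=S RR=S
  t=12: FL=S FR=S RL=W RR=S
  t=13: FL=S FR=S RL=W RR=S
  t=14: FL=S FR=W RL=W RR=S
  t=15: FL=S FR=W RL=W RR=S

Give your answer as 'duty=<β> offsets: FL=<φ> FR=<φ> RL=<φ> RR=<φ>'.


duty β = stance ticks per leg = 12
FL: stance ticks = 12; W→S at t=9 → φ=7
FR: stance ticks = 12; W→S at t=2 → φ=14
RL: stance ticks = 12; W→S at t=0 → φ=0
RR: stance ticks = 12; W→S at t=5 → φ=11

duty=12 offsets: FL=7 FR=14 RL=0 RR=11


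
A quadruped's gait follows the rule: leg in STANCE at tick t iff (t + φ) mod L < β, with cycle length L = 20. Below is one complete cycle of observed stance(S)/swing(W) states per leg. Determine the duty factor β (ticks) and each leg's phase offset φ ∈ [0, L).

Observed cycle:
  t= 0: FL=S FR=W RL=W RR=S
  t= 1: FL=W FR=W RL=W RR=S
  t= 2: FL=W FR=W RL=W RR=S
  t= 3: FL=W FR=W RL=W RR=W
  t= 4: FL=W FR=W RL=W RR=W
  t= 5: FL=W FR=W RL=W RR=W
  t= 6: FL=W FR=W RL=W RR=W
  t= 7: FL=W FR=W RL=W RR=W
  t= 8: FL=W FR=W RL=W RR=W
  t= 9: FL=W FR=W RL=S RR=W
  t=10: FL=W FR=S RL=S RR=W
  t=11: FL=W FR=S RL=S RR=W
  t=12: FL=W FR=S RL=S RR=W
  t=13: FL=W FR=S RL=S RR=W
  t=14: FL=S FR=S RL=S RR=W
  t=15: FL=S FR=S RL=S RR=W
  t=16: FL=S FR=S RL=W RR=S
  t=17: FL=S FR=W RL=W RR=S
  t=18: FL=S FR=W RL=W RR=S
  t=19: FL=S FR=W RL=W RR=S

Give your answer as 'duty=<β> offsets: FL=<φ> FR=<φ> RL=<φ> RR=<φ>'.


duty β = stance ticks per leg = 7
FL: stance ticks = 7; W→S at t=14 → φ=6
FR: stance ticks = 7; W→S at t=10 → φ=10
RL: stance ticks = 7; W→S at t=9 → φ=11
RR: stance ticks = 7; W→S at t=16 → φ=4

duty=7 offsets: FL=6 FR=10 RL=11 RR=4


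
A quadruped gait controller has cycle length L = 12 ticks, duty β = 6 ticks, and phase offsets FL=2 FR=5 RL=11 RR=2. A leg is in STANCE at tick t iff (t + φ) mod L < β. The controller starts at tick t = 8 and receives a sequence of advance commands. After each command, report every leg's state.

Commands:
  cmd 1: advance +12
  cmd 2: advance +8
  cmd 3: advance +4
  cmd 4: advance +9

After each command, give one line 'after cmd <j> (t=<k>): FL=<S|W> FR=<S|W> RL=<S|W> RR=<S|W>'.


start t=8: FL=W FR=S RL=W RR=W
cmd 1: advance +12 → t=20, phase=(10,1,7,10) → FL=W FR=S RL=W RR=W
cmd 2: advance +8 → t=28, phase=(6,9,3,6) → FL=W FR=W RL=S RR=W
cmd 3: advance +4 → t=32, phase=(10,1,7,10) → FL=W FR=S RL=W RR=W
cmd 4: advance +9 → t=41, phase=(7,10,4,7) → FL=W FR=W RL=S RR=W

after cmd 1 (t=20): FL=W FR=S RL=W RR=W
after cmd 2 (t=28): FL=W FR=W RL=S RR=W
after cmd 3 (t=32): FL=W FR=S RL=W RR=W
after cmd 4 (t=41): FL=W FR=W RL=S RR=W


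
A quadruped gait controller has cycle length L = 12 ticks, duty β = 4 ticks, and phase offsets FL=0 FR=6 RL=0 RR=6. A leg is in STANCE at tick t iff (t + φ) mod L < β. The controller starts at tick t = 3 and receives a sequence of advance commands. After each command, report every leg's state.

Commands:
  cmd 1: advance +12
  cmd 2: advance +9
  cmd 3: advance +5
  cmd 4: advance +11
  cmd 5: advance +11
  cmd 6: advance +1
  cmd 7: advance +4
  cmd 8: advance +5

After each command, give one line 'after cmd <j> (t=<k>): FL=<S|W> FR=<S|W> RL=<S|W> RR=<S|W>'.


after cmd 1 (t=15): FL=S FR=W RL=S RR=W
after cmd 2 (t=24): FL=S FR=W RL=S RR=W
after cmd 3 (t=29): FL=W FR=W RL=W RR=W
after cmd 4 (t=40): FL=W FR=W RL=W RR=W
after cmd 5 (t=51): FL=S FR=W RL=S RR=W
after cmd 6 (t=52): FL=W FR=W RL=W RR=W
after cmd 7 (t=56): FL=W FR=S RL=W RR=S
after cmd 8 (t=61): FL=S FR=W RL=S RR=W

start t=3: FL=S FR=W RL=S RR=W
cmd 1: advance +12 → t=15, phase=(3,9,3,9) → FL=S FR=W RL=S RR=W
cmd 2: advance +9 → t=24, phase=(0,6,0,6) → FL=S FR=W RL=S RR=W
cmd 3: advance +5 → t=29, phase=(5,11,5,11) → FL=W FR=W RL=W RR=W
cmd 4: advance +11 → t=40, phase=(4,10,4,10) → FL=W FR=W RL=W RR=W
cmd 5: advance +11 → t=51, phase=(3,9,3,9) → FL=S FR=W RL=S RR=W
cmd 6: advance +1 → t=52, phase=(4,10,4,10) → FL=W FR=W RL=W RR=W
cmd 7: advance +4 → t=56, phase=(8,2,8,2) → FL=W FR=S RL=W RR=S
cmd 8: advance +5 → t=61, phase=(1,7,1,7) → FL=S FR=W RL=S RR=W


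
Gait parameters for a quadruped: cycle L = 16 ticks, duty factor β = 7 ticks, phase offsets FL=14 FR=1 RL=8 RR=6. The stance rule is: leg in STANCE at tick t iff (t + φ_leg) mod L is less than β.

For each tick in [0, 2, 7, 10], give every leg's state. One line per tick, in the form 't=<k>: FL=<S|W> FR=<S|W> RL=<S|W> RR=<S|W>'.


t=0: phase=(14,1,8,6) vs β=7 → FL=W FR=S RL=W RR=S
t=2: phase=(0,3,10,8) vs β=7 → FL=S FR=S RL=W RR=W
t=7: phase=(5,8,15,13) vs β=7 → FL=S FR=W RL=W RR=W
t=10: phase=(8,11,2,0) vs β=7 → FL=W FR=W RL=S RR=S

t=0: FL=W FR=S RL=W RR=S
t=2: FL=S FR=S RL=W RR=W
t=7: FL=S FR=W RL=W RR=W
t=10: FL=W FR=W RL=S RR=S


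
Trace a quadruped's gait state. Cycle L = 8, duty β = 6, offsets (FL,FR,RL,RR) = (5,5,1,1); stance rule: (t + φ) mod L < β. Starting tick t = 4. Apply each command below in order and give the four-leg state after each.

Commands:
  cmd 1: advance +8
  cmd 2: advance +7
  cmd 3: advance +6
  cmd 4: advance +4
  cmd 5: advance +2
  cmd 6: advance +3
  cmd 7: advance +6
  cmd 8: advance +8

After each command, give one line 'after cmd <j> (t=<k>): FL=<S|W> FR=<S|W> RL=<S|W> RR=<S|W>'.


after cmd 1 (t=12): FL=S FR=S RL=S RR=S
after cmd 2 (t=19): FL=S FR=S RL=S RR=S
after cmd 3 (t=25): FL=W FR=W RL=S RR=S
after cmd 4 (t=29): FL=S FR=S RL=W RR=W
after cmd 5 (t=31): FL=S FR=S RL=S RR=S
after cmd 6 (t=34): FL=W FR=W RL=S RR=S
after cmd 7 (t=40): FL=S FR=S RL=S RR=S
after cmd 8 (t=48): FL=S FR=S RL=S RR=S

start t=4: FL=S FR=S RL=S RR=S
cmd 1: advance +8 → t=12, phase=(1,1,5,5) → FL=S FR=S RL=S RR=S
cmd 2: advance +7 → t=19, phase=(0,0,4,4) → FL=S FR=S RL=S RR=S
cmd 3: advance +6 → t=25, phase=(6,6,2,2) → FL=W FR=W RL=S RR=S
cmd 4: advance +4 → t=29, phase=(2,2,6,6) → FL=S FR=S RL=W RR=W
cmd 5: advance +2 → t=31, phase=(4,4,0,0) → FL=S FR=S RL=S RR=S
cmd 6: advance +3 → t=34, phase=(7,7,3,3) → FL=W FR=W RL=S RR=S
cmd 7: advance +6 → t=40, phase=(5,5,1,1) → FL=S FR=S RL=S RR=S
cmd 8: advance +8 → t=48, phase=(5,5,1,1) → FL=S FR=S RL=S RR=S


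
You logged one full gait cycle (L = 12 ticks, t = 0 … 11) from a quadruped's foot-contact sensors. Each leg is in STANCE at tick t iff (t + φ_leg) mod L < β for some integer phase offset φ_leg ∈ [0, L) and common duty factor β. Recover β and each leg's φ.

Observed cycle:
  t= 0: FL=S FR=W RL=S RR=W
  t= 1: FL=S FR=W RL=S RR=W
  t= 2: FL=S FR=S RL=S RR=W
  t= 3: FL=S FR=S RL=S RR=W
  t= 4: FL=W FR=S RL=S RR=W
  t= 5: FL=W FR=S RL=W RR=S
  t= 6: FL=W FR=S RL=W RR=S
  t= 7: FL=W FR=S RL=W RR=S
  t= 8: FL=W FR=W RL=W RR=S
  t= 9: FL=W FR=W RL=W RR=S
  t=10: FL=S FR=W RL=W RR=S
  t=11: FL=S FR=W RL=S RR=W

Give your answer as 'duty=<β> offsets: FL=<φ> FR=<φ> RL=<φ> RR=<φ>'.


duty=6 offsets: FL=2 FR=10 RL=1 RR=7

duty β = stance ticks per leg = 6
FL: stance ticks = 6; W→S at t=10 → φ=2
FR: stance ticks = 6; W→S at t=2 → φ=10
RL: stance ticks = 6; W→S at t=11 → φ=1
RR: stance ticks = 6; W→S at t=5 → φ=7


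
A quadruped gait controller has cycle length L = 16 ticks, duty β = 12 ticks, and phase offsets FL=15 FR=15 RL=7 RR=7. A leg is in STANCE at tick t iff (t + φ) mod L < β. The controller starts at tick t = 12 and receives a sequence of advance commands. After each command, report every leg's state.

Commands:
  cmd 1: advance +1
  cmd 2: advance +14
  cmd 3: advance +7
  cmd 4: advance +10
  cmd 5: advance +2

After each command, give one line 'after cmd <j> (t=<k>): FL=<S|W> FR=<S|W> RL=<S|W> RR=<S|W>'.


after cmd 1 (t=13): FL=W FR=W RL=S RR=S
after cmd 2 (t=27): FL=S FR=S RL=S RR=S
after cmd 3 (t=34): FL=S FR=S RL=S RR=S
after cmd 4 (t=44): FL=S FR=S RL=S RR=S
after cmd 5 (t=46): FL=W FR=W RL=S RR=S

start t=12: FL=S FR=S RL=S RR=S
cmd 1: advance +1 → t=13, phase=(12,12,4,4) → FL=W FR=W RL=S RR=S
cmd 2: advance +14 → t=27, phase=(10,10,2,2) → FL=S FR=S RL=S RR=S
cmd 3: advance +7 → t=34, phase=(1,1,9,9) → FL=S FR=S RL=S RR=S
cmd 4: advance +10 → t=44, phase=(11,11,3,3) → FL=S FR=S RL=S RR=S
cmd 5: advance +2 → t=46, phase=(13,13,5,5) → FL=W FR=W RL=S RR=S


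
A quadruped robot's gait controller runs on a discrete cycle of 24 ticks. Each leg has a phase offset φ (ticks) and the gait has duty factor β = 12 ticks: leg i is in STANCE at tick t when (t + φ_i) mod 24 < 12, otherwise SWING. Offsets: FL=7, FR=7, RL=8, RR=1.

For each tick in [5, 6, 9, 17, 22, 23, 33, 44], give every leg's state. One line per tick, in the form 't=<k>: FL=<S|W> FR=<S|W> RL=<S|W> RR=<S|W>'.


t=5: phase=(12,12,13,6) vs β=12 → FL=W FR=W RL=W RR=S
t=6: phase=(13,13,14,7) vs β=12 → FL=W FR=W RL=W RR=S
t=9: phase=(16,16,17,10) vs β=12 → FL=W FR=W RL=W RR=S
t=17: phase=(0,0,1,18) vs β=12 → FL=S FR=S RL=S RR=W
t=22: phase=(5,5,6,23) vs β=12 → FL=S FR=S RL=S RR=W
t=23: phase=(6,6,7,0) vs β=12 → FL=S FR=S RL=S RR=S
t=33: phase=(16,16,17,10) vs β=12 → FL=W FR=W RL=W RR=S
t=44: phase=(3,3,4,21) vs β=12 → FL=S FR=S RL=S RR=W

t=5: FL=W FR=W RL=W RR=S
t=6: FL=W FR=W RL=W RR=S
t=9: FL=W FR=W RL=W RR=S
t=17: FL=S FR=S RL=S RR=W
t=22: FL=S FR=S RL=S RR=W
t=23: FL=S FR=S RL=S RR=S
t=33: FL=W FR=W RL=W RR=S
t=44: FL=S FR=S RL=S RR=W


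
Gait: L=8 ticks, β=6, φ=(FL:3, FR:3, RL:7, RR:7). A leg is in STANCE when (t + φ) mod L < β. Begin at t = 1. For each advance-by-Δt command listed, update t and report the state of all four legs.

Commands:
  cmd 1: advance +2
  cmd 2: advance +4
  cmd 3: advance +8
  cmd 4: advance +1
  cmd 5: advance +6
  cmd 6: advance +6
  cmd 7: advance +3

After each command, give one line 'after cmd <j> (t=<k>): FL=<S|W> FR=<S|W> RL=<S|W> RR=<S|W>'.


after cmd 1 (t=3): FL=W FR=W RL=S RR=S
after cmd 2 (t=7): FL=S FR=S RL=W RR=W
after cmd 3 (t=15): FL=S FR=S RL=W RR=W
after cmd 4 (t=16): FL=S FR=S RL=W RR=W
after cmd 5 (t=22): FL=S FR=S RL=S RR=S
after cmd 6 (t=28): FL=W FR=W RL=S RR=S
after cmd 7 (t=31): FL=S FR=S RL=W RR=W

start t=1: FL=S FR=S RL=S RR=S
cmd 1: advance +2 → t=3, phase=(6,6,2,2) → FL=W FR=W RL=S RR=S
cmd 2: advance +4 → t=7, phase=(2,2,6,6) → FL=S FR=S RL=W RR=W
cmd 3: advance +8 → t=15, phase=(2,2,6,6) → FL=S FR=S RL=W RR=W
cmd 4: advance +1 → t=16, phase=(3,3,7,7) → FL=S FR=S RL=W RR=W
cmd 5: advance +6 → t=22, phase=(1,1,5,5) → FL=S FR=S RL=S RR=S
cmd 6: advance +6 → t=28, phase=(7,7,3,3) → FL=W FR=W RL=S RR=S
cmd 7: advance +3 → t=31, phase=(2,2,6,6) → FL=S FR=S RL=W RR=W


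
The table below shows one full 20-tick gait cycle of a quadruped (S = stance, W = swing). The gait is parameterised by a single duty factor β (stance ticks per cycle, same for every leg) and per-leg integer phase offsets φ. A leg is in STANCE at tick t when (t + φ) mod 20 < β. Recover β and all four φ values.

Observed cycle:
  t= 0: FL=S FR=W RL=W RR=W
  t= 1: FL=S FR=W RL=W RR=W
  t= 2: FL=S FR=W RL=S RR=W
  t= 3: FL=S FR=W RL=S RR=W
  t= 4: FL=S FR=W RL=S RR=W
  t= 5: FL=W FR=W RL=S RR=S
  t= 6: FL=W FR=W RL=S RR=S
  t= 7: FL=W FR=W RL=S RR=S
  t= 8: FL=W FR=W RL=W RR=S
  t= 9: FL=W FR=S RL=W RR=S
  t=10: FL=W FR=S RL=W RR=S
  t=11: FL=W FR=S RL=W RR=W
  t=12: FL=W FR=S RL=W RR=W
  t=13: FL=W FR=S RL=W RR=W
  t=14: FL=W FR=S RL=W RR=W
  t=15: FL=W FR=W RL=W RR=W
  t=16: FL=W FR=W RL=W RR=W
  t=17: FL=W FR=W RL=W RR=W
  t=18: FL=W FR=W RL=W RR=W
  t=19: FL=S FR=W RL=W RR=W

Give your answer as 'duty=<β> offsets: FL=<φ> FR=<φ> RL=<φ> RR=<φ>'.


duty β = stance ticks per leg = 6
FL: stance ticks = 6; W→S at t=19 → φ=1
FR: stance ticks = 6; W→S at t=9 → φ=11
RL: stance ticks = 6; W→S at t=2 → φ=18
RR: stance ticks = 6; W→S at t=5 → φ=15

duty=6 offsets: FL=1 FR=11 RL=18 RR=15


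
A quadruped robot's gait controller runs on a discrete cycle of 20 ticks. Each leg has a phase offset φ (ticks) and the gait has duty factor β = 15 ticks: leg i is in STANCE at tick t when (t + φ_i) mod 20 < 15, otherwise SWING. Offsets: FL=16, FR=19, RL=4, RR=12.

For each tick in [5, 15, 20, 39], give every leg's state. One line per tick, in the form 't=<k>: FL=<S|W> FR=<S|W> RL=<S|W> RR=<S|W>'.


t=5: phase=(1,4,9,17) vs β=15 → FL=S FR=S RL=S RR=W
t=15: phase=(11,14,19,7) vs β=15 → FL=S FR=S RL=W RR=S
t=20: phase=(16,19,4,12) vs β=15 → FL=W FR=W RL=S RR=S
t=39: phase=(15,18,3,11) vs β=15 → FL=W FR=W RL=S RR=S

t=5: FL=S FR=S RL=S RR=W
t=15: FL=S FR=S RL=W RR=S
t=20: FL=W FR=W RL=S RR=S
t=39: FL=W FR=W RL=S RR=S


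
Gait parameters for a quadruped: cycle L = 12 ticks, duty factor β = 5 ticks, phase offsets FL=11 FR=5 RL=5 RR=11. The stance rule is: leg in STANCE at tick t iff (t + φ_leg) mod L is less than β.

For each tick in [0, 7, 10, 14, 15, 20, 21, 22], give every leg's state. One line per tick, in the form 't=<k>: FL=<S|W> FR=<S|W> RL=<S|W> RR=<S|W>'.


t=0: phase=(11,5,5,11) vs β=5 → FL=W FR=W RL=W RR=W
t=7: phase=(6,0,0,6) vs β=5 → FL=W FR=S RL=S RR=W
t=10: phase=(9,3,3,9) vs β=5 → FL=W FR=S RL=S RR=W
t=14: phase=(1,7,7,1) vs β=5 → FL=S FR=W RL=W RR=S
t=15: phase=(2,8,8,2) vs β=5 → FL=S FR=W RL=W RR=S
t=20: phase=(7,1,1,7) vs β=5 → FL=W FR=S RL=S RR=W
t=21: phase=(8,2,2,8) vs β=5 → FL=W FR=S RL=S RR=W
t=22: phase=(9,3,3,9) vs β=5 → FL=W FR=S RL=S RR=W

t=0: FL=W FR=W RL=W RR=W
t=7: FL=W FR=S RL=S RR=W
t=10: FL=W FR=S RL=S RR=W
t=14: FL=S FR=W RL=W RR=S
t=15: FL=S FR=W RL=W RR=S
t=20: FL=W FR=S RL=S RR=W
t=21: FL=W FR=S RL=S RR=W
t=22: FL=W FR=S RL=S RR=W


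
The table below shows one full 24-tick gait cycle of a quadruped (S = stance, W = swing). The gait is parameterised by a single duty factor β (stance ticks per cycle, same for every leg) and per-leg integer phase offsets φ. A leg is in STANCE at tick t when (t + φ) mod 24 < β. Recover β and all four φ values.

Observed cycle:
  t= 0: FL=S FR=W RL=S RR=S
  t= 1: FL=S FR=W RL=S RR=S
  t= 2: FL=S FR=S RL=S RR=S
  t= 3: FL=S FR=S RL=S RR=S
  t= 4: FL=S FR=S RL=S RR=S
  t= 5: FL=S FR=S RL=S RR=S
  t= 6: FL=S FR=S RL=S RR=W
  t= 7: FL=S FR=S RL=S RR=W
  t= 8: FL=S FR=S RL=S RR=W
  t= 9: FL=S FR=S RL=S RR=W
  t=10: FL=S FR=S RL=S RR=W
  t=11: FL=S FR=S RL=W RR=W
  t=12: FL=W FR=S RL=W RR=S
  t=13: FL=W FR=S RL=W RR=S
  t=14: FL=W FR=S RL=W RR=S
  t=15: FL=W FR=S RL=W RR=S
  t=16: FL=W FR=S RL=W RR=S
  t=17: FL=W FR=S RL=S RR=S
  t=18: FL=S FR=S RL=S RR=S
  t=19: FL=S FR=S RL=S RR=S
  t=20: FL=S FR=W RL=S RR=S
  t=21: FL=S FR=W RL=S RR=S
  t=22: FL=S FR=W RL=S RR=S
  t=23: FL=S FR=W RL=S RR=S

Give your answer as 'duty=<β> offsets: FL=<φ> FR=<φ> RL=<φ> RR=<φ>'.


duty=18 offsets: FL=6 FR=22 RL=7 RR=12

duty β = stance ticks per leg = 18
FL: stance ticks = 18; W→S at t=18 → φ=6
FR: stance ticks = 18; W→S at t=2 → φ=22
RL: stance ticks = 18; W→S at t=17 → φ=7
RR: stance ticks = 18; W→S at t=12 → φ=12


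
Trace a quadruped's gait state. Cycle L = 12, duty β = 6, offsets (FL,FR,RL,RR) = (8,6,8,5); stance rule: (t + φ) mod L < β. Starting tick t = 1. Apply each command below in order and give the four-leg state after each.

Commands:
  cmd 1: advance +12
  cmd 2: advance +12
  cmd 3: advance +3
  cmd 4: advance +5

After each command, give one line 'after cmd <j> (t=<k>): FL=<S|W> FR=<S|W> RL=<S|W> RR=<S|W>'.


start t=1: FL=W FR=W RL=W RR=W
cmd 1: advance +12 → t=13, phase=(9,7,9,6) → FL=W FR=W RL=W RR=W
cmd 2: advance +12 → t=25, phase=(9,7,9,6) → FL=W FR=W RL=W RR=W
cmd 3: advance +3 → t=28, phase=(0,10,0,9) → FL=S FR=W RL=S RR=W
cmd 4: advance +5 → t=33, phase=(5,3,5,2) → FL=S FR=S RL=S RR=S

after cmd 1 (t=13): FL=W FR=W RL=W RR=W
after cmd 2 (t=25): FL=W FR=W RL=W RR=W
after cmd 3 (t=28): FL=S FR=W RL=S RR=W
after cmd 4 (t=33): FL=S FR=S RL=S RR=S


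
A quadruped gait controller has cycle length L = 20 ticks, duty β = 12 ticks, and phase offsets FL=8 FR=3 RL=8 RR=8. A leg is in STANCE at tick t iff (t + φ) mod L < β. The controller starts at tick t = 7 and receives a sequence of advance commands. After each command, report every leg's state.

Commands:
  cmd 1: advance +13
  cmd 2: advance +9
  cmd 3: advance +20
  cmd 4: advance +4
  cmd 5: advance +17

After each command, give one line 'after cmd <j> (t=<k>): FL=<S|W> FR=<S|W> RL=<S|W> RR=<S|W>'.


start t=7: FL=W FR=S RL=W RR=W
cmd 1: advance +13 → t=20, phase=(8,3,8,8) → FL=S FR=S RL=S RR=S
cmd 2: advance +9 → t=29, phase=(17,12,17,17) → FL=W FR=W RL=W RR=W
cmd 3: advance +20 → t=49, phase=(17,12,17,17) → FL=W FR=W RL=W RR=W
cmd 4: advance +4 → t=53, phase=(1,16,1,1) → FL=S FR=W RL=S RR=S
cmd 5: advance +17 → t=70, phase=(18,13,18,18) → FL=W FR=W RL=W RR=W

after cmd 1 (t=20): FL=S FR=S RL=S RR=S
after cmd 2 (t=29): FL=W FR=W RL=W RR=W
after cmd 3 (t=49): FL=W FR=W RL=W RR=W
after cmd 4 (t=53): FL=S FR=W RL=S RR=S
after cmd 5 (t=70): FL=W FR=W RL=W RR=W


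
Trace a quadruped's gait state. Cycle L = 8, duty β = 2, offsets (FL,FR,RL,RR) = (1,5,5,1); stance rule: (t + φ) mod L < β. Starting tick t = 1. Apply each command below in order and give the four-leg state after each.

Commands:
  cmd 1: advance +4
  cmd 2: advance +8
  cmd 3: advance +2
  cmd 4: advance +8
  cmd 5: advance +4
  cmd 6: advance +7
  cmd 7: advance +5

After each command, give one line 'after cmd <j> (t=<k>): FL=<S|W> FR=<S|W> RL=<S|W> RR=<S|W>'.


start t=1: FL=W FR=W RL=W RR=W
cmd 1: advance +4 → t=5, phase=(6,2,2,6) → FL=W FR=W RL=W RR=W
cmd 2: advance +8 → t=13, phase=(6,2,2,6) → FL=W FR=W RL=W RR=W
cmd 3: advance +2 → t=15, phase=(0,4,4,0) → FL=S FR=W RL=W RR=S
cmd 4: advance +8 → t=23, phase=(0,4,4,0) → FL=S FR=W RL=W RR=S
cmd 5: advance +4 → t=27, phase=(4,0,0,4) → FL=W FR=S RL=S RR=W
cmd 6: advance +7 → t=34, phase=(3,7,7,3) → FL=W FR=W RL=W RR=W
cmd 7: advance +5 → t=39, phase=(0,4,4,0) → FL=S FR=W RL=W RR=S

after cmd 1 (t=5): FL=W FR=W RL=W RR=W
after cmd 2 (t=13): FL=W FR=W RL=W RR=W
after cmd 3 (t=15): FL=S FR=W RL=W RR=S
after cmd 4 (t=23): FL=S FR=W RL=W RR=S
after cmd 5 (t=27): FL=W FR=S RL=S RR=W
after cmd 6 (t=34): FL=W FR=W RL=W RR=W
after cmd 7 (t=39): FL=S FR=W RL=W RR=S


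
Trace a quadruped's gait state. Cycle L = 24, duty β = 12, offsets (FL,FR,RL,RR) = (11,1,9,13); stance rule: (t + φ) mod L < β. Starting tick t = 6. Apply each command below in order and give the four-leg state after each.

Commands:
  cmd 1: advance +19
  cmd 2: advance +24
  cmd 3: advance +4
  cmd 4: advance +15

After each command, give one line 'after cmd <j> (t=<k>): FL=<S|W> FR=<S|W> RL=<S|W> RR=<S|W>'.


start t=6: FL=W FR=S RL=W RR=W
cmd 1: advance +19 → t=25, phase=(12,2,10,14) → FL=W FR=S RL=S RR=W
cmd 2: advance +24 → t=49, phase=(12,2,10,14) → FL=W FR=S RL=S RR=W
cmd 3: advance +4 → t=53, phase=(16,6,14,18) → FL=W FR=S RL=W RR=W
cmd 4: advance +15 → t=68, phase=(7,21,5,9) → FL=S FR=W RL=S RR=S

after cmd 1 (t=25): FL=W FR=S RL=S RR=W
after cmd 2 (t=49): FL=W FR=S RL=S RR=W
after cmd 3 (t=53): FL=W FR=S RL=W RR=W
after cmd 4 (t=68): FL=S FR=W RL=S RR=S


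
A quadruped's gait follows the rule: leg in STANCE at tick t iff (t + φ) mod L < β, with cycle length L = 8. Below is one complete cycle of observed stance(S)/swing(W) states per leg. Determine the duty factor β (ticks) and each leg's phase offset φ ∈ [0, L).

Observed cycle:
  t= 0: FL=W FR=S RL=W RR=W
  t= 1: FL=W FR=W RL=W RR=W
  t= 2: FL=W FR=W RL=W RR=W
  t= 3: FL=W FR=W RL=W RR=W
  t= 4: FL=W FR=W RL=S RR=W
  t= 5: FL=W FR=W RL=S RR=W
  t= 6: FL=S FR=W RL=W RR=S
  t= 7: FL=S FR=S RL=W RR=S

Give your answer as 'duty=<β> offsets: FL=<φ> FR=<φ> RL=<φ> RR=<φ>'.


duty=2 offsets: FL=2 FR=1 RL=4 RR=2

duty β = stance ticks per leg = 2
FL: stance ticks = 2; W→S at t=6 → φ=2
FR: stance ticks = 2; W→S at t=7 → φ=1
RL: stance ticks = 2; W→S at t=4 → φ=4
RR: stance ticks = 2; W→S at t=6 → φ=2


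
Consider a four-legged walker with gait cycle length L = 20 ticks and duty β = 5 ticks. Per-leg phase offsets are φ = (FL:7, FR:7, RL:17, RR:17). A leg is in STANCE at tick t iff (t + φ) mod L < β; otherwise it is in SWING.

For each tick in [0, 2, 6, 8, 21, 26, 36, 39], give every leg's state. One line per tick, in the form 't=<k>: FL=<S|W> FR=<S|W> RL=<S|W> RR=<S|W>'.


t=0: FL=W FR=W RL=W RR=W
t=2: FL=W FR=W RL=W RR=W
t=6: FL=W FR=W RL=S RR=S
t=8: FL=W FR=W RL=W RR=W
t=21: FL=W FR=W RL=W RR=W
t=26: FL=W FR=W RL=S RR=S
t=36: FL=S FR=S RL=W RR=W
t=39: FL=W FR=W RL=W RR=W

t=0: phase=(7,7,17,17) vs β=5 → FL=W FR=W RL=W RR=W
t=2: phase=(9,9,19,19) vs β=5 → FL=W FR=W RL=W RR=W
t=6: phase=(13,13,3,3) vs β=5 → FL=W FR=W RL=S RR=S
t=8: phase=(15,15,5,5) vs β=5 → FL=W FR=W RL=W RR=W
t=21: phase=(8,8,18,18) vs β=5 → FL=W FR=W RL=W RR=W
t=26: phase=(13,13,3,3) vs β=5 → FL=W FR=W RL=S RR=S
t=36: phase=(3,3,13,13) vs β=5 → FL=S FR=S RL=W RR=W
t=39: phase=(6,6,16,16) vs β=5 → FL=W FR=W RL=W RR=W


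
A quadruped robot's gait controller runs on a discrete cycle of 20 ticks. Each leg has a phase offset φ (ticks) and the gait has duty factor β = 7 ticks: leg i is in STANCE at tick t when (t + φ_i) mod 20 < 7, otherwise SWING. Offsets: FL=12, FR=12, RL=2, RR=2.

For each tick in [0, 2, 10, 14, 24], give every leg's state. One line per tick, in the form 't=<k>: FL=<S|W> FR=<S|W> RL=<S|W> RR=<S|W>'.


t=0: FL=W FR=W RL=S RR=S
t=2: FL=W FR=W RL=S RR=S
t=10: FL=S FR=S RL=W RR=W
t=14: FL=S FR=S RL=W RR=W
t=24: FL=W FR=W RL=S RR=S

t=0: phase=(12,12,2,2) vs β=7 → FL=W FR=W RL=S RR=S
t=2: phase=(14,14,4,4) vs β=7 → FL=W FR=W RL=S RR=S
t=10: phase=(2,2,12,12) vs β=7 → FL=S FR=S RL=W RR=W
t=14: phase=(6,6,16,16) vs β=7 → FL=S FR=S RL=W RR=W
t=24: phase=(16,16,6,6) vs β=7 → FL=W FR=W RL=S RR=S


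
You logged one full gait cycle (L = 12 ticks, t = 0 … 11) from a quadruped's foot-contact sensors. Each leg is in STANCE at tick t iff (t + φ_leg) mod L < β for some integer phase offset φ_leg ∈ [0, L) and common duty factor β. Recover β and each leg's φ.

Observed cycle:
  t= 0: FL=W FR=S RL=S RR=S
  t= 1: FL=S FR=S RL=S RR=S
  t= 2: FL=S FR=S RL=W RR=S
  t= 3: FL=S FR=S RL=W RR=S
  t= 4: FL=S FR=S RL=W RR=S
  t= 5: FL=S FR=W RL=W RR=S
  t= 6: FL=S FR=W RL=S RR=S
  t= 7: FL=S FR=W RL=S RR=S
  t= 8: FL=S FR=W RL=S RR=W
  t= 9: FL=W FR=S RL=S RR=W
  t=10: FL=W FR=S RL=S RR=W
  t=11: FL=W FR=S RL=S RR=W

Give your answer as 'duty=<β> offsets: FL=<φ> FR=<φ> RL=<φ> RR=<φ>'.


duty=8 offsets: FL=11 FR=3 RL=6 RR=0

duty β = stance ticks per leg = 8
FL: stance ticks = 8; W→S at t=1 → φ=11
FR: stance ticks = 8; W→S at t=9 → φ=3
RL: stance ticks = 8; W→S at t=6 → φ=6
RR: stance ticks = 8; W→S at t=0 → φ=0


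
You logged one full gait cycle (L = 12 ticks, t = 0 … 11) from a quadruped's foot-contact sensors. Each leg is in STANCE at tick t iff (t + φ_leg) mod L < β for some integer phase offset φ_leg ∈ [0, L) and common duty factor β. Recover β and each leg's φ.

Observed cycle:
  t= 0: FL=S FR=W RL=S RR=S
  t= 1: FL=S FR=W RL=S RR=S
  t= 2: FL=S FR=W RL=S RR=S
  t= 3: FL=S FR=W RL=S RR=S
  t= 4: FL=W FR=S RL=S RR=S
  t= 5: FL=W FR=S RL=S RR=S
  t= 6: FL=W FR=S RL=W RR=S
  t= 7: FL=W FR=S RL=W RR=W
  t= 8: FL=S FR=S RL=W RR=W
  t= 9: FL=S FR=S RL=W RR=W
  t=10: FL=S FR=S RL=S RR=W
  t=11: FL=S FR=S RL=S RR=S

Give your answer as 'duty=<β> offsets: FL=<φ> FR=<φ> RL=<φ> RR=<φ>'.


duty β = stance ticks per leg = 8
FL: stance ticks = 8; W→S at t=8 → φ=4
FR: stance ticks = 8; W→S at t=4 → φ=8
RL: stance ticks = 8; W→S at t=10 → φ=2
RR: stance ticks = 8; W→S at t=11 → φ=1

duty=8 offsets: FL=4 FR=8 RL=2 RR=1


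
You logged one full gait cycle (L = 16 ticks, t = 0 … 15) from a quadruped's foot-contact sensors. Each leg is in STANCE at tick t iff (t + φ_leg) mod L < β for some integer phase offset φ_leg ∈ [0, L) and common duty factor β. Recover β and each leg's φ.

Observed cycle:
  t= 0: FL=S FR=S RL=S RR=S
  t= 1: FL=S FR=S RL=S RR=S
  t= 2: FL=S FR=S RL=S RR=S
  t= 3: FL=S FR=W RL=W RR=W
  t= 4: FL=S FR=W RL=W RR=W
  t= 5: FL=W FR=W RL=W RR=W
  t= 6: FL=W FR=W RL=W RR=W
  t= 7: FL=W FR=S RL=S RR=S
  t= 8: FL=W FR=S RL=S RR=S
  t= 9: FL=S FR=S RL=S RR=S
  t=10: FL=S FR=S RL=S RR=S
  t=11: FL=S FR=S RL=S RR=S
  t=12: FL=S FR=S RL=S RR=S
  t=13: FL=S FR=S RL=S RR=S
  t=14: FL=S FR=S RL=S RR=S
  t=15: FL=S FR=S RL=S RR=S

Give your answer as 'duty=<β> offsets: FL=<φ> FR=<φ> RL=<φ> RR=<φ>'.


duty=12 offsets: FL=7 FR=9 RL=9 RR=9

duty β = stance ticks per leg = 12
FL: stance ticks = 12; W→S at t=9 → φ=7
FR: stance ticks = 12; W→S at t=7 → φ=9
RL: stance ticks = 12; W→S at t=7 → φ=9
RR: stance ticks = 12; W→S at t=7 → φ=9


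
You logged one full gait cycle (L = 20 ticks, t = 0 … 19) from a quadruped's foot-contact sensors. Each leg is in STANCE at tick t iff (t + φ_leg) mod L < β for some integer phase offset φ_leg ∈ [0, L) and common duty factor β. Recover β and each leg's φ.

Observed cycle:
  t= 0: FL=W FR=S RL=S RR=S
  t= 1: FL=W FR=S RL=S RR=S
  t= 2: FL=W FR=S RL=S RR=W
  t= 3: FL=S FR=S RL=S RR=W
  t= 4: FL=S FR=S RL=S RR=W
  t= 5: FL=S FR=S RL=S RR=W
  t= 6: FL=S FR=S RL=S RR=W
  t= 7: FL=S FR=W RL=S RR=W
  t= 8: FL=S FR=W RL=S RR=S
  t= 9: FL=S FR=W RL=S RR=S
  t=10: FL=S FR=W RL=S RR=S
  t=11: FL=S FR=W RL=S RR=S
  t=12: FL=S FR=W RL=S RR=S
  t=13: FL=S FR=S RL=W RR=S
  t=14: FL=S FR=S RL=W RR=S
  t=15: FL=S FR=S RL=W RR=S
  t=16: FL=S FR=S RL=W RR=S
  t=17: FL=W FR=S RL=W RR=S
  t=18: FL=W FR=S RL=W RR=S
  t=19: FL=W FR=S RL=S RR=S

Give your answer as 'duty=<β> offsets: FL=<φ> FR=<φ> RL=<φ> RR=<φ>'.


duty=14 offsets: FL=17 FR=7 RL=1 RR=12

duty β = stance ticks per leg = 14
FL: stance ticks = 14; W→S at t=3 → φ=17
FR: stance ticks = 14; W→S at t=13 → φ=7
RL: stance ticks = 14; W→S at t=19 → φ=1
RR: stance ticks = 14; W→S at t=8 → φ=12


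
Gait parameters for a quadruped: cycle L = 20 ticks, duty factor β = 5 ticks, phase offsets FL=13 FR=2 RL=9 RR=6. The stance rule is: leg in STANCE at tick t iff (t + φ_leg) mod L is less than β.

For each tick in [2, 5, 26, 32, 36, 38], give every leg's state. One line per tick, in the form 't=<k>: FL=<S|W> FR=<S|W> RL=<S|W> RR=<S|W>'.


t=2: phase=(15,4,11,8) vs β=5 → FL=W FR=S RL=W RR=W
t=5: phase=(18,7,14,11) vs β=5 → FL=W FR=W RL=W RR=W
t=26: phase=(19,8,15,12) vs β=5 → FL=W FR=W RL=W RR=W
t=32: phase=(5,14,1,18) vs β=5 → FL=W FR=W RL=S RR=W
t=36: phase=(9,18,5,2) vs β=5 → FL=W FR=W RL=W RR=S
t=38: phase=(11,0,7,4) vs β=5 → FL=W FR=S RL=W RR=S

t=2: FL=W FR=S RL=W RR=W
t=5: FL=W FR=W RL=W RR=W
t=26: FL=W FR=W RL=W RR=W
t=32: FL=W FR=W RL=S RR=W
t=36: FL=W FR=W RL=W RR=S
t=38: FL=W FR=S RL=W RR=S


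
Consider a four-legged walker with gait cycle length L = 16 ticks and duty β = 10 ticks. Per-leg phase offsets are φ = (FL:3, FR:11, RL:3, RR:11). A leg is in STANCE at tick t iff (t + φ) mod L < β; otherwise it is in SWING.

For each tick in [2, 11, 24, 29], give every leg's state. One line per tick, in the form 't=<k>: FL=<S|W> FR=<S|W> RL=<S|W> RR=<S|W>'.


t=2: FL=S FR=W RL=S RR=W
t=11: FL=W FR=S RL=W RR=S
t=24: FL=W FR=S RL=W RR=S
t=29: FL=S FR=S RL=S RR=S

t=2: phase=(5,13,5,13) vs β=10 → FL=S FR=W RL=S RR=W
t=11: phase=(14,6,14,6) vs β=10 → FL=W FR=S RL=W RR=S
t=24: phase=(11,3,11,3) vs β=10 → FL=W FR=S RL=W RR=S
t=29: phase=(0,8,0,8) vs β=10 → FL=S FR=S RL=S RR=S


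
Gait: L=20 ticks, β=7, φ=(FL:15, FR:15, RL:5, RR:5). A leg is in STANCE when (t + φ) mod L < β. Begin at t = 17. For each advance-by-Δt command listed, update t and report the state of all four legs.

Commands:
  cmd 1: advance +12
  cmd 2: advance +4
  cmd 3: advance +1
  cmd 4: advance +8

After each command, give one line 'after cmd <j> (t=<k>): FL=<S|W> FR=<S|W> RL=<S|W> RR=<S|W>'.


after cmd 1 (t=29): FL=S FR=S RL=W RR=W
after cmd 2 (t=33): FL=W FR=W RL=W RR=W
after cmd 3 (t=34): FL=W FR=W RL=W RR=W
after cmd 4 (t=42): FL=W FR=W RL=W RR=W

start t=17: FL=W FR=W RL=S RR=S
cmd 1: advance +12 → t=29, phase=(4,4,14,14) → FL=S FR=S RL=W RR=W
cmd 2: advance +4 → t=33, phase=(8,8,18,18) → FL=W FR=W RL=W RR=W
cmd 3: advance +1 → t=34, phase=(9,9,19,19) → FL=W FR=W RL=W RR=W
cmd 4: advance +8 → t=42, phase=(17,17,7,7) → FL=W FR=W RL=W RR=W


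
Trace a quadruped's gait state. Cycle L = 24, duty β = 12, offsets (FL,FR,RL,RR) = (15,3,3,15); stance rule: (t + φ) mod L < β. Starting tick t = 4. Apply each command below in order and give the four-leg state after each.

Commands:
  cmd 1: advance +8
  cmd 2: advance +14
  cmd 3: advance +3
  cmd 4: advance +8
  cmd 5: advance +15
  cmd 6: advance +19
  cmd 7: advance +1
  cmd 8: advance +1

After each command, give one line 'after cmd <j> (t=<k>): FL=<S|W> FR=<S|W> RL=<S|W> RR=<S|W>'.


start t=4: FL=W FR=S RL=S RR=W
cmd 1: advance +8 → t=12, phase=(3,15,15,3) → FL=S FR=W RL=W RR=S
cmd 2: advance +14 → t=26, phase=(17,5,5,17) → FL=W FR=S RL=S RR=W
cmd 3: advance +3 → t=29, phase=(20,8,8,20) → FL=W FR=S RL=S RR=W
cmd 4: advance +8 → t=37, phase=(4,16,16,4) → FL=S FR=W RL=W RR=S
cmd 5: advance +15 → t=52, phase=(19,7,7,19) → FL=W FR=S RL=S RR=W
cmd 6: advance +19 → t=71, phase=(14,2,2,14) → FL=W FR=S RL=S RR=W
cmd 7: advance +1 → t=72, phase=(15,3,3,15) → FL=W FR=S RL=S RR=W
cmd 8: advance +1 → t=73, phase=(16,4,4,16) → FL=W FR=S RL=S RR=W

after cmd 1 (t=12): FL=S FR=W RL=W RR=S
after cmd 2 (t=26): FL=W FR=S RL=S RR=W
after cmd 3 (t=29): FL=W FR=S RL=S RR=W
after cmd 4 (t=37): FL=S FR=W RL=W RR=S
after cmd 5 (t=52): FL=W FR=S RL=S RR=W
after cmd 6 (t=71): FL=W FR=S RL=S RR=W
after cmd 7 (t=72): FL=W FR=S RL=S RR=W
after cmd 8 (t=73): FL=W FR=S RL=S RR=W


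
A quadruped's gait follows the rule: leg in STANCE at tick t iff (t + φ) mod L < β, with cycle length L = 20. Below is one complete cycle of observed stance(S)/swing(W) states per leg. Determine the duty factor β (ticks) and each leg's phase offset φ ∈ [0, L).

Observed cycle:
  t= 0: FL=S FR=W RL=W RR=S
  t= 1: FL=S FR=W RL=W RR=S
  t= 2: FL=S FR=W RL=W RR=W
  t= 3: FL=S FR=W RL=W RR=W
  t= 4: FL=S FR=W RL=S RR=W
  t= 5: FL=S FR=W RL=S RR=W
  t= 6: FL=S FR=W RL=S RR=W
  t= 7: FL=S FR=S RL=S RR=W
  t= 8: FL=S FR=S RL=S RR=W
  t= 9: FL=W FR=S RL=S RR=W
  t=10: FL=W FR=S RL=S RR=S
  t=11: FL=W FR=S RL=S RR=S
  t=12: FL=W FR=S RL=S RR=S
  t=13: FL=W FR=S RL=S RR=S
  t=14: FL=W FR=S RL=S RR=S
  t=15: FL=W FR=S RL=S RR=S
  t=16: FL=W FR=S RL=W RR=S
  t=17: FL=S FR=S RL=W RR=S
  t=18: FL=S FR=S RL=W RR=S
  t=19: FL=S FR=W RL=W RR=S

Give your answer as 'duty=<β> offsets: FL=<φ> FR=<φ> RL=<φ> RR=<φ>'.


duty=12 offsets: FL=3 FR=13 RL=16 RR=10

duty β = stance ticks per leg = 12
FL: stance ticks = 12; W→S at t=17 → φ=3
FR: stance ticks = 12; W→S at t=7 → φ=13
RL: stance ticks = 12; W→S at t=4 → φ=16
RR: stance ticks = 12; W→S at t=10 → φ=10
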